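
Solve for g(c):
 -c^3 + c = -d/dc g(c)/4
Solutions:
 g(c) = C1 + c^4 - 2*c^2


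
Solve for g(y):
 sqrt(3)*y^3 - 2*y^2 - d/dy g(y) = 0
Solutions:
 g(y) = C1 + sqrt(3)*y^4/4 - 2*y^3/3


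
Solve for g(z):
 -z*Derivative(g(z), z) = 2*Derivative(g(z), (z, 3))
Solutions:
 g(z) = C1 + Integral(C2*airyai(-2^(2/3)*z/2) + C3*airybi(-2^(2/3)*z/2), z)


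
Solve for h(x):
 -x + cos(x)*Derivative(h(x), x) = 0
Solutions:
 h(x) = C1 + Integral(x/cos(x), x)


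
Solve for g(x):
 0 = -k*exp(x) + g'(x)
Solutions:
 g(x) = C1 + k*exp(x)


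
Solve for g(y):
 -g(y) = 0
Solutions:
 g(y) = 0


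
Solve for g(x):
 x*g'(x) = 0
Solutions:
 g(x) = C1


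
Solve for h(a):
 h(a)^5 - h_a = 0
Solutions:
 h(a) = -(-1/(C1 + 4*a))^(1/4)
 h(a) = (-1/(C1 + 4*a))^(1/4)
 h(a) = -I*(-1/(C1 + 4*a))^(1/4)
 h(a) = I*(-1/(C1 + 4*a))^(1/4)


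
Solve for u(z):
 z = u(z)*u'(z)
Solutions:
 u(z) = -sqrt(C1 + z^2)
 u(z) = sqrt(C1 + z^2)


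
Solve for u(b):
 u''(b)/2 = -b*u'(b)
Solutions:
 u(b) = C1 + C2*erf(b)


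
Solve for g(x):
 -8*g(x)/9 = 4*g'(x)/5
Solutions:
 g(x) = C1*exp(-10*x/9)


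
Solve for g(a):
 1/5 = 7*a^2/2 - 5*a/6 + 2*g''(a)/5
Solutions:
 g(a) = C1 + C2*a - 35*a^4/48 + 25*a^3/72 + a^2/4


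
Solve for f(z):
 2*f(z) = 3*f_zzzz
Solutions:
 f(z) = C1*exp(-2^(1/4)*3^(3/4)*z/3) + C2*exp(2^(1/4)*3^(3/4)*z/3) + C3*sin(2^(1/4)*3^(3/4)*z/3) + C4*cos(2^(1/4)*3^(3/4)*z/3)


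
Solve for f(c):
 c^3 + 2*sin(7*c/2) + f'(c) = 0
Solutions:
 f(c) = C1 - c^4/4 + 4*cos(7*c/2)/7


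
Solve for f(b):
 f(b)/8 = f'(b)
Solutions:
 f(b) = C1*exp(b/8)


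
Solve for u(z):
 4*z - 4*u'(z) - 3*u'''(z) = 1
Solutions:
 u(z) = C1 + C2*sin(2*sqrt(3)*z/3) + C3*cos(2*sqrt(3)*z/3) + z^2/2 - z/4


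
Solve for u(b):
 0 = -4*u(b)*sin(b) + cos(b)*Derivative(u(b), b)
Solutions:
 u(b) = C1/cos(b)^4


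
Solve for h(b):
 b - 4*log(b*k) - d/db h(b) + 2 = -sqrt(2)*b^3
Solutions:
 h(b) = C1 + sqrt(2)*b^4/4 + b^2/2 - 4*b*log(b*k) + 6*b


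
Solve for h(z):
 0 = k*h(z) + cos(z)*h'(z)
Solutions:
 h(z) = C1*exp(k*(log(sin(z) - 1) - log(sin(z) + 1))/2)


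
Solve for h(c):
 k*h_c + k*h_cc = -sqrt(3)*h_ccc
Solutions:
 h(c) = C1 + C2*exp(sqrt(3)*c*(-k + sqrt(k*(k - 4*sqrt(3))))/6) + C3*exp(-sqrt(3)*c*(k + sqrt(k*(k - 4*sqrt(3))))/6)


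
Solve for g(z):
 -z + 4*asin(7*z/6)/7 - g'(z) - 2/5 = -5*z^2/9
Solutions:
 g(z) = C1 + 5*z^3/27 - z^2/2 + 4*z*asin(7*z/6)/7 - 2*z/5 + 4*sqrt(36 - 49*z^2)/49


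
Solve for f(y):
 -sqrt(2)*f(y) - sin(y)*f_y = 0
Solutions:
 f(y) = C1*(cos(y) + 1)^(sqrt(2)/2)/(cos(y) - 1)^(sqrt(2)/2)


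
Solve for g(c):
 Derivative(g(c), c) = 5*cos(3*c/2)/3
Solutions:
 g(c) = C1 + 10*sin(3*c/2)/9


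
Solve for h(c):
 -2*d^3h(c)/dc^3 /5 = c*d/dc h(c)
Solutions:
 h(c) = C1 + Integral(C2*airyai(-2^(2/3)*5^(1/3)*c/2) + C3*airybi(-2^(2/3)*5^(1/3)*c/2), c)


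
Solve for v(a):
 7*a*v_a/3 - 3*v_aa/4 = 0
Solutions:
 v(a) = C1 + C2*erfi(sqrt(14)*a/3)


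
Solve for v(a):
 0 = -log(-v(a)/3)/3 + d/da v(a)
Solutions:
 -3*Integral(1/(log(-_y) - log(3)), (_y, v(a))) = C1 - a


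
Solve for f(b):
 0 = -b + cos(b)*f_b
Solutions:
 f(b) = C1 + Integral(b/cos(b), b)


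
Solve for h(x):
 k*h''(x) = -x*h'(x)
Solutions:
 h(x) = C1 + C2*sqrt(k)*erf(sqrt(2)*x*sqrt(1/k)/2)


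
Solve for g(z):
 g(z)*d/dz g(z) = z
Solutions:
 g(z) = -sqrt(C1 + z^2)
 g(z) = sqrt(C1 + z^2)


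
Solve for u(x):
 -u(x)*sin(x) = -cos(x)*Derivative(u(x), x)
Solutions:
 u(x) = C1/cos(x)


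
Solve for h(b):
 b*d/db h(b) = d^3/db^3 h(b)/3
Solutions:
 h(b) = C1 + Integral(C2*airyai(3^(1/3)*b) + C3*airybi(3^(1/3)*b), b)


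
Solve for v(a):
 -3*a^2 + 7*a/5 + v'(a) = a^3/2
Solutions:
 v(a) = C1 + a^4/8 + a^3 - 7*a^2/10


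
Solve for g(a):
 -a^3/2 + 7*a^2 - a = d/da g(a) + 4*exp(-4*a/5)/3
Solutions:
 g(a) = C1 - a^4/8 + 7*a^3/3 - a^2/2 + 5*exp(-4*a/5)/3


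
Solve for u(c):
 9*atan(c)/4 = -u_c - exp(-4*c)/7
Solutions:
 u(c) = C1 - 9*c*atan(c)/4 + 9*log(c^2 + 1)/8 + exp(-4*c)/28


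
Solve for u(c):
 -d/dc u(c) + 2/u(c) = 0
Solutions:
 u(c) = -sqrt(C1 + 4*c)
 u(c) = sqrt(C1 + 4*c)


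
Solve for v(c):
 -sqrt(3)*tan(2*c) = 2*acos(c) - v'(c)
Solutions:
 v(c) = C1 + 2*c*acos(c) - 2*sqrt(1 - c^2) - sqrt(3)*log(cos(2*c))/2


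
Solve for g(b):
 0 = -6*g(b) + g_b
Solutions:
 g(b) = C1*exp(6*b)


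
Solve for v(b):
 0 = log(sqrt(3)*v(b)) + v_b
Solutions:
 2*Integral(1/(2*log(_y) + log(3)), (_y, v(b))) = C1 - b


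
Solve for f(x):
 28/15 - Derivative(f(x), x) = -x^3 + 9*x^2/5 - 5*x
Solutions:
 f(x) = C1 + x^4/4 - 3*x^3/5 + 5*x^2/2 + 28*x/15


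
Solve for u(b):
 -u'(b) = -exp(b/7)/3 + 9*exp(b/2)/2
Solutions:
 u(b) = C1 + 7*exp(b/7)/3 - 9*exp(b/2)


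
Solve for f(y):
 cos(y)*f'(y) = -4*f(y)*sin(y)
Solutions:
 f(y) = C1*cos(y)^4


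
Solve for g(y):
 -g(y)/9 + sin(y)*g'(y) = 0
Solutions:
 g(y) = C1*(cos(y) - 1)^(1/18)/(cos(y) + 1)^(1/18)


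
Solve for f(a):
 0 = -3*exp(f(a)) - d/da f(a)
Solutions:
 f(a) = log(1/(C1 + 3*a))


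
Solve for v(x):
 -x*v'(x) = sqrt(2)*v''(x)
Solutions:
 v(x) = C1 + C2*erf(2^(1/4)*x/2)


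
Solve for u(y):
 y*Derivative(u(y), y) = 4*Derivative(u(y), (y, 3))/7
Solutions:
 u(y) = C1 + Integral(C2*airyai(14^(1/3)*y/2) + C3*airybi(14^(1/3)*y/2), y)


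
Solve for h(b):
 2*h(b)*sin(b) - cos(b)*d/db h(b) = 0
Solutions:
 h(b) = C1/cos(b)^2


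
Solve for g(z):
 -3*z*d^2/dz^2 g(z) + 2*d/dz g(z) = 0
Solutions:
 g(z) = C1 + C2*z^(5/3)


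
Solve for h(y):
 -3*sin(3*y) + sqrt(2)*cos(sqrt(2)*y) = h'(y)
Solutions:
 h(y) = C1 + sin(sqrt(2)*y) + cos(3*y)


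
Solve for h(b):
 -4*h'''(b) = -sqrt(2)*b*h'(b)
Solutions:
 h(b) = C1 + Integral(C2*airyai(sqrt(2)*b/2) + C3*airybi(sqrt(2)*b/2), b)


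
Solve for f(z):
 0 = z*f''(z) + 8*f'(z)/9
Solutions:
 f(z) = C1 + C2*z^(1/9)


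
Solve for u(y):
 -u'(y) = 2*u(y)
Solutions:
 u(y) = C1*exp(-2*y)


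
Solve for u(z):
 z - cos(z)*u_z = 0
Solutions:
 u(z) = C1 + Integral(z/cos(z), z)


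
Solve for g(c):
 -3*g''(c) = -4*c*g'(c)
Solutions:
 g(c) = C1 + C2*erfi(sqrt(6)*c/3)


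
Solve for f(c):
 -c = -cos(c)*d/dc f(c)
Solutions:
 f(c) = C1 + Integral(c/cos(c), c)


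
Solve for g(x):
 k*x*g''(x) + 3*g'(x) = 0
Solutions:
 g(x) = C1 + x^(((re(k) - 3)*re(k) + im(k)^2)/(re(k)^2 + im(k)^2))*(C2*sin(3*log(x)*Abs(im(k))/(re(k)^2 + im(k)^2)) + C3*cos(3*log(x)*im(k)/(re(k)^2 + im(k)^2)))


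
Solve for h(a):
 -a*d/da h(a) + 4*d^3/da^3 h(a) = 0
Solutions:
 h(a) = C1 + Integral(C2*airyai(2^(1/3)*a/2) + C3*airybi(2^(1/3)*a/2), a)


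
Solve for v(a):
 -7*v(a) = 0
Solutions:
 v(a) = 0


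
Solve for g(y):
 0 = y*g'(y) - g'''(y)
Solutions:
 g(y) = C1 + Integral(C2*airyai(y) + C3*airybi(y), y)


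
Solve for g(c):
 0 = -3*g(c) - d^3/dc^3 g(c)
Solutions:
 g(c) = C3*exp(-3^(1/3)*c) + (C1*sin(3^(5/6)*c/2) + C2*cos(3^(5/6)*c/2))*exp(3^(1/3)*c/2)


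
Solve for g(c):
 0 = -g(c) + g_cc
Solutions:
 g(c) = C1*exp(-c) + C2*exp(c)


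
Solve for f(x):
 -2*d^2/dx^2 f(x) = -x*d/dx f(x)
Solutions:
 f(x) = C1 + C2*erfi(x/2)


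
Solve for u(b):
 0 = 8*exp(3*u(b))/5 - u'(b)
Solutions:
 u(b) = log(-1/(C1 + 24*b))/3 + log(5)/3
 u(b) = log(5^(1/3)*(-1/(C1 + 8*b))^(1/3)*(-3^(2/3) - 3*3^(1/6)*I)/6)
 u(b) = log(5^(1/3)*(-1/(C1 + 8*b))^(1/3)*(-3^(2/3) + 3*3^(1/6)*I)/6)


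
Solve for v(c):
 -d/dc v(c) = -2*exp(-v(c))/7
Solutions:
 v(c) = log(C1 + 2*c/7)


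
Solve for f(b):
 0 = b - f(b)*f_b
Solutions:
 f(b) = -sqrt(C1 + b^2)
 f(b) = sqrt(C1 + b^2)


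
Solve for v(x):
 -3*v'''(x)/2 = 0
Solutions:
 v(x) = C1 + C2*x + C3*x^2


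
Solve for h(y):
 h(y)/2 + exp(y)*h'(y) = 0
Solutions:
 h(y) = C1*exp(exp(-y)/2)


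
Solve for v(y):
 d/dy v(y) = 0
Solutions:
 v(y) = C1


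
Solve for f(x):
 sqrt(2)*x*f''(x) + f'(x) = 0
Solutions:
 f(x) = C1 + C2*x^(1 - sqrt(2)/2)


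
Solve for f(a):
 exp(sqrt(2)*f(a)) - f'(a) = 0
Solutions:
 f(a) = sqrt(2)*(2*log(-1/(C1 + a)) - log(2))/4


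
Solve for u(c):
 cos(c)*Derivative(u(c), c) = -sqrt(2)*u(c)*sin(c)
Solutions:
 u(c) = C1*cos(c)^(sqrt(2))


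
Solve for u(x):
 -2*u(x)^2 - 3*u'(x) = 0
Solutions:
 u(x) = 3/(C1 + 2*x)


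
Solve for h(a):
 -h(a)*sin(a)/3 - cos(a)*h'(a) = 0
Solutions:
 h(a) = C1*cos(a)^(1/3)


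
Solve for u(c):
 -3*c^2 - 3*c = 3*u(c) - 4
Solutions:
 u(c) = -c^2 - c + 4/3


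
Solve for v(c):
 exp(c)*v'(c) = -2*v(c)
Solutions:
 v(c) = C1*exp(2*exp(-c))


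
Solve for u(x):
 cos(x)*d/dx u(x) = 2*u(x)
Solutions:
 u(x) = C1*(sin(x) + 1)/(sin(x) - 1)


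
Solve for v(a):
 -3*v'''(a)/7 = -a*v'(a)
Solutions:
 v(a) = C1 + Integral(C2*airyai(3^(2/3)*7^(1/3)*a/3) + C3*airybi(3^(2/3)*7^(1/3)*a/3), a)


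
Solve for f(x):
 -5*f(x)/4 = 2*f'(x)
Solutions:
 f(x) = C1*exp(-5*x/8)


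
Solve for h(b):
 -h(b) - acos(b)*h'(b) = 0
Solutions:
 h(b) = C1*exp(-Integral(1/acos(b), b))


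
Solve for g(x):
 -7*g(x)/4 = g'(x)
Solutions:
 g(x) = C1*exp(-7*x/4)


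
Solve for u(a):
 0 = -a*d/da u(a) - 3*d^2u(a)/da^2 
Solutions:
 u(a) = C1 + C2*erf(sqrt(6)*a/6)


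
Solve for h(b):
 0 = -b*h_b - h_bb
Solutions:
 h(b) = C1 + C2*erf(sqrt(2)*b/2)


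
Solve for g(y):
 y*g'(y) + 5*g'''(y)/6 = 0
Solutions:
 g(y) = C1 + Integral(C2*airyai(-5^(2/3)*6^(1/3)*y/5) + C3*airybi(-5^(2/3)*6^(1/3)*y/5), y)


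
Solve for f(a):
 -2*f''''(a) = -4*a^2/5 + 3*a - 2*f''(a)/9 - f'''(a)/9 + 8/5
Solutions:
 f(a) = C1 + C2*a + C3*exp(a*(1 - sqrt(145))/36) + C4*exp(a*(1 + sqrt(145))/36) - 3*a^4/10 + 57*a^3/20 - 1323*a^2/40


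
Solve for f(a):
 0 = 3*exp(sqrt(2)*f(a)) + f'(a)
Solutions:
 f(a) = sqrt(2)*(2*log(1/(C1 + 3*a)) - log(2))/4


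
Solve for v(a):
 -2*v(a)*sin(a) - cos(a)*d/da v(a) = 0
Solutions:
 v(a) = C1*cos(a)^2


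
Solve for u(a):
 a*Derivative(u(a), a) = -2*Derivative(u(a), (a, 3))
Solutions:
 u(a) = C1 + Integral(C2*airyai(-2^(2/3)*a/2) + C3*airybi(-2^(2/3)*a/2), a)


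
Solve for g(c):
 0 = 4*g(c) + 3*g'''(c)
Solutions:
 g(c) = C3*exp(-6^(2/3)*c/3) + (C1*sin(2^(2/3)*3^(1/6)*c/2) + C2*cos(2^(2/3)*3^(1/6)*c/2))*exp(6^(2/3)*c/6)


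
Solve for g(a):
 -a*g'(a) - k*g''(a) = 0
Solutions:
 g(a) = C1 + C2*sqrt(k)*erf(sqrt(2)*a*sqrt(1/k)/2)


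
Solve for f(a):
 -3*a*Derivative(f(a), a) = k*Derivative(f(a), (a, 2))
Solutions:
 f(a) = C1 + C2*sqrt(k)*erf(sqrt(6)*a*sqrt(1/k)/2)


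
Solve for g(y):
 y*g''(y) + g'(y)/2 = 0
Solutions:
 g(y) = C1 + C2*sqrt(y)


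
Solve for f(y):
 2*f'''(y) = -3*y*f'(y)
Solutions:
 f(y) = C1 + Integral(C2*airyai(-2^(2/3)*3^(1/3)*y/2) + C3*airybi(-2^(2/3)*3^(1/3)*y/2), y)


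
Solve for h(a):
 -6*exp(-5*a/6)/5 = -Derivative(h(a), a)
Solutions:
 h(a) = C1 - 36*exp(-5*a/6)/25


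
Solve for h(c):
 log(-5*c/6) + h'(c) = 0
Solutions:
 h(c) = C1 - c*log(-c) + c*(-log(5) + 1 + log(6))


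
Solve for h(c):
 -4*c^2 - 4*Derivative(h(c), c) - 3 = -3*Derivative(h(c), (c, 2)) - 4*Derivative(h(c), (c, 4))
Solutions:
 h(c) = C1 + C2*exp(c*(-(4 + sqrt(17))^(1/3) + (4 + sqrt(17))^(-1/3))/4)*sin(sqrt(3)*c*((4 + sqrt(17))^(-1/3) + (4 + sqrt(17))^(1/3))/4) + C3*exp(c*(-(4 + sqrt(17))^(1/3) + (4 + sqrt(17))^(-1/3))/4)*cos(sqrt(3)*c*((4 + sqrt(17))^(-1/3) + (4 + sqrt(17))^(1/3))/4) + C4*exp(-c*(-(4 + sqrt(17))^(1/3) + (4 + sqrt(17))^(-1/3))/2) - c^3/3 - 3*c^2/4 - 15*c/8


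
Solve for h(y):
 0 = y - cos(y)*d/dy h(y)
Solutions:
 h(y) = C1 + Integral(y/cos(y), y)


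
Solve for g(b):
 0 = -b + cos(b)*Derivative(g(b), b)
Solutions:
 g(b) = C1 + Integral(b/cos(b), b)


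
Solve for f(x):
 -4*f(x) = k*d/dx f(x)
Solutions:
 f(x) = C1*exp(-4*x/k)


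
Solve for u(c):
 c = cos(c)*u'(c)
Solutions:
 u(c) = C1 + Integral(c/cos(c), c)


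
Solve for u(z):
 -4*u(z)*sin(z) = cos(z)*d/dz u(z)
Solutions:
 u(z) = C1*cos(z)^4


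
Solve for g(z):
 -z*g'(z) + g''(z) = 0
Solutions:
 g(z) = C1 + C2*erfi(sqrt(2)*z/2)


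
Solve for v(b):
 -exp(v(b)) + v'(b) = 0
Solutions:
 v(b) = log(-1/(C1 + b))


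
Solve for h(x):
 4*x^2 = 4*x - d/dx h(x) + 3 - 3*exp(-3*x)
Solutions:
 h(x) = C1 - 4*x^3/3 + 2*x^2 + 3*x + exp(-3*x)


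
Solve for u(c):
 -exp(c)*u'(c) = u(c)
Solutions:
 u(c) = C1*exp(exp(-c))


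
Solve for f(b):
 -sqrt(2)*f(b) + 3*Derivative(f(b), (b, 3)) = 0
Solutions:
 f(b) = C3*exp(2^(1/6)*3^(2/3)*b/3) + (C1*sin(6^(1/6)*b/2) + C2*cos(6^(1/6)*b/2))*exp(-2^(1/6)*3^(2/3)*b/6)


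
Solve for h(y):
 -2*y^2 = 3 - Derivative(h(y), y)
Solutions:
 h(y) = C1 + 2*y^3/3 + 3*y


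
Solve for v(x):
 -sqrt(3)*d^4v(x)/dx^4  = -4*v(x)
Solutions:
 v(x) = C1*exp(-sqrt(2)*3^(7/8)*x/3) + C2*exp(sqrt(2)*3^(7/8)*x/3) + C3*sin(sqrt(2)*3^(7/8)*x/3) + C4*cos(sqrt(2)*3^(7/8)*x/3)


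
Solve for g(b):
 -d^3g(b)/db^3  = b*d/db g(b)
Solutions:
 g(b) = C1 + Integral(C2*airyai(-b) + C3*airybi(-b), b)


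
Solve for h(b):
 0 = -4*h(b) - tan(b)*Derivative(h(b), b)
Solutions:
 h(b) = C1/sin(b)^4


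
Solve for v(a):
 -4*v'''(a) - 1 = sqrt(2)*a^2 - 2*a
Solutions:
 v(a) = C1 + C2*a + C3*a^2 - sqrt(2)*a^5/240 + a^4/48 - a^3/24


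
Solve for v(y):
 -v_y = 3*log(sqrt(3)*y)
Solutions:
 v(y) = C1 - 3*y*log(y) - 3*y*log(3)/2 + 3*y


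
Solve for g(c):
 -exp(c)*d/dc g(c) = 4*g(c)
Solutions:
 g(c) = C1*exp(4*exp(-c))


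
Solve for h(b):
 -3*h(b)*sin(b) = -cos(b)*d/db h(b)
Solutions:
 h(b) = C1/cos(b)^3


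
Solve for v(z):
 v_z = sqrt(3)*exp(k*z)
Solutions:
 v(z) = C1 + sqrt(3)*exp(k*z)/k


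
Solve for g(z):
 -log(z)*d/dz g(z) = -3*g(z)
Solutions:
 g(z) = C1*exp(3*li(z))


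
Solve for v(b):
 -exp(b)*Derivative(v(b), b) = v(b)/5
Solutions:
 v(b) = C1*exp(exp(-b)/5)


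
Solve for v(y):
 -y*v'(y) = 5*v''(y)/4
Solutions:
 v(y) = C1 + C2*erf(sqrt(10)*y/5)


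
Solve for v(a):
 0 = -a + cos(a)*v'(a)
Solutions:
 v(a) = C1 + Integral(a/cos(a), a)


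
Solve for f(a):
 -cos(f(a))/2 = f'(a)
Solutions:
 f(a) = pi - asin((C1 + exp(a))/(C1 - exp(a)))
 f(a) = asin((C1 + exp(a))/(C1 - exp(a)))


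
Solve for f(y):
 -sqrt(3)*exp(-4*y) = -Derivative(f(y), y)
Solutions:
 f(y) = C1 - sqrt(3)*exp(-4*y)/4


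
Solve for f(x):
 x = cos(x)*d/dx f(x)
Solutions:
 f(x) = C1 + Integral(x/cos(x), x)


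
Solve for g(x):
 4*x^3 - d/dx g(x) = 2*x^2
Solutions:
 g(x) = C1 + x^4 - 2*x^3/3


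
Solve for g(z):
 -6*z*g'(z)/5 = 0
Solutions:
 g(z) = C1


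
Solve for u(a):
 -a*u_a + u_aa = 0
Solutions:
 u(a) = C1 + C2*erfi(sqrt(2)*a/2)


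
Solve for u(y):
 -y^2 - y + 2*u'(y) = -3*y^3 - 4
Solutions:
 u(y) = C1 - 3*y^4/8 + y^3/6 + y^2/4 - 2*y


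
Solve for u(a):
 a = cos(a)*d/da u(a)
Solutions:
 u(a) = C1 + Integral(a/cos(a), a)


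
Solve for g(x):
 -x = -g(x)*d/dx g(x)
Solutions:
 g(x) = -sqrt(C1 + x^2)
 g(x) = sqrt(C1 + x^2)


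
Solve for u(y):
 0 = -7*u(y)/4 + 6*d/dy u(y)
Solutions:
 u(y) = C1*exp(7*y/24)


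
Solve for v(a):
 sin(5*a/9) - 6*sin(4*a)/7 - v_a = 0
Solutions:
 v(a) = C1 - 9*cos(5*a/9)/5 + 3*cos(4*a)/14


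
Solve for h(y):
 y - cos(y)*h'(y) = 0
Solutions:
 h(y) = C1 + Integral(y/cos(y), y)


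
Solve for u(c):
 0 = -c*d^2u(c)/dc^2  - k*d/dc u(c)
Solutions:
 u(c) = C1 + c^(1 - re(k))*(C2*sin(log(c)*Abs(im(k))) + C3*cos(log(c)*im(k)))


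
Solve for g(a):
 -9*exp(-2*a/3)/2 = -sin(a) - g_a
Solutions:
 g(a) = C1 + cos(a) - 27*exp(-2*a/3)/4


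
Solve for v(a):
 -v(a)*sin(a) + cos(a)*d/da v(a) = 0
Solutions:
 v(a) = C1/cos(a)


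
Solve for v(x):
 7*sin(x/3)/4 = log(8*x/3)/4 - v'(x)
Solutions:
 v(x) = C1 + x*log(x)/4 - x*log(3) - x/4 + 3*x*log(6)/4 + 21*cos(x/3)/4


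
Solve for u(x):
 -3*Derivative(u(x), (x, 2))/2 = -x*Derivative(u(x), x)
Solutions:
 u(x) = C1 + C2*erfi(sqrt(3)*x/3)


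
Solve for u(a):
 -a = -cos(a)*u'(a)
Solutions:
 u(a) = C1 + Integral(a/cos(a), a)


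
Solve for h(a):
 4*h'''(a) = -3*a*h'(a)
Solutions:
 h(a) = C1 + Integral(C2*airyai(-6^(1/3)*a/2) + C3*airybi(-6^(1/3)*a/2), a)


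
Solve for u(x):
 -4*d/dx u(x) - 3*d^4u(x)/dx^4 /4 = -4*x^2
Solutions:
 u(x) = C1 + C4*exp(-2*2^(1/3)*3^(2/3)*x/3) + x^3/3 + (C2*sin(2^(1/3)*3^(1/6)*x) + C3*cos(2^(1/3)*3^(1/6)*x))*exp(2^(1/3)*3^(2/3)*x/3)


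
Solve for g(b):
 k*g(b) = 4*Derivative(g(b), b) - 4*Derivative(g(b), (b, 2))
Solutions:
 g(b) = C1*exp(b*(1 - sqrt(1 - k))/2) + C2*exp(b*(sqrt(1 - k) + 1)/2)


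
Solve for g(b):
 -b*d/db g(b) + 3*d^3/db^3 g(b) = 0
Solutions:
 g(b) = C1 + Integral(C2*airyai(3^(2/3)*b/3) + C3*airybi(3^(2/3)*b/3), b)


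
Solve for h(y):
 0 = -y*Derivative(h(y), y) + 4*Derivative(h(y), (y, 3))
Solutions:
 h(y) = C1 + Integral(C2*airyai(2^(1/3)*y/2) + C3*airybi(2^(1/3)*y/2), y)


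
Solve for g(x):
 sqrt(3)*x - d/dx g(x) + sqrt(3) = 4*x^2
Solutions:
 g(x) = C1 - 4*x^3/3 + sqrt(3)*x^2/2 + sqrt(3)*x


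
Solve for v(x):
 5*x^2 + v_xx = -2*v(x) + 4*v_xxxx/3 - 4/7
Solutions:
 v(x) = C1*exp(-sqrt(2)*x*sqrt(3 + sqrt(105))/4) + C2*exp(sqrt(2)*x*sqrt(3 + sqrt(105))/4) + C3*sin(sqrt(2)*x*sqrt(-3 + sqrt(105))/4) + C4*cos(sqrt(2)*x*sqrt(-3 + sqrt(105))/4) - 5*x^2/2 + 31/14


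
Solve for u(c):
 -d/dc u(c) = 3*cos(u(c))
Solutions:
 u(c) = pi - asin((C1 + exp(6*c))/(C1 - exp(6*c)))
 u(c) = asin((C1 + exp(6*c))/(C1 - exp(6*c)))


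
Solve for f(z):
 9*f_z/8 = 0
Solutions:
 f(z) = C1


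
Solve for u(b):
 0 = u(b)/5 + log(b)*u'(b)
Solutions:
 u(b) = C1*exp(-li(b)/5)


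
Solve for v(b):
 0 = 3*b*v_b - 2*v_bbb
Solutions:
 v(b) = C1 + Integral(C2*airyai(2^(2/3)*3^(1/3)*b/2) + C3*airybi(2^(2/3)*3^(1/3)*b/2), b)


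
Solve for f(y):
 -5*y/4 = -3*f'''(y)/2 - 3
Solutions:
 f(y) = C1 + C2*y + C3*y^2 + 5*y^4/144 - y^3/3


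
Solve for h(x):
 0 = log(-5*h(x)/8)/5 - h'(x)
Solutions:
 -5*Integral(1/(log(-_y) - 3*log(2) + log(5)), (_y, h(x))) = C1 - x


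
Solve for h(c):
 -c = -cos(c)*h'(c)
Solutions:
 h(c) = C1 + Integral(c/cos(c), c)


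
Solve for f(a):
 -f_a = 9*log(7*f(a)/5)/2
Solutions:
 -2*Integral(1/(-log(_y) - log(7) + log(5)), (_y, f(a)))/9 = C1 - a


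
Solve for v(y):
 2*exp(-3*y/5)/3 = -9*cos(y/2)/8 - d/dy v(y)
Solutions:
 v(y) = C1 - 9*sin(y/2)/4 + 10*exp(-3*y/5)/9


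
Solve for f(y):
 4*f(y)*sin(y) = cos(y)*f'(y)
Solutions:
 f(y) = C1/cos(y)^4


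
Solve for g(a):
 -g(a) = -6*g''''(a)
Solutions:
 g(a) = C1*exp(-6^(3/4)*a/6) + C2*exp(6^(3/4)*a/6) + C3*sin(6^(3/4)*a/6) + C4*cos(6^(3/4)*a/6)


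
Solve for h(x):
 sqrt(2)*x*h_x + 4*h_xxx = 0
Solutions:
 h(x) = C1 + Integral(C2*airyai(-sqrt(2)*x/2) + C3*airybi(-sqrt(2)*x/2), x)


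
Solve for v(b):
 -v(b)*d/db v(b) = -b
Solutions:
 v(b) = -sqrt(C1 + b^2)
 v(b) = sqrt(C1 + b^2)


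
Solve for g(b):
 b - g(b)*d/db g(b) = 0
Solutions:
 g(b) = -sqrt(C1 + b^2)
 g(b) = sqrt(C1 + b^2)


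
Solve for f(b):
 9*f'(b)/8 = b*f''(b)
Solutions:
 f(b) = C1 + C2*b^(17/8)


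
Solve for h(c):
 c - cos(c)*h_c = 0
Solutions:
 h(c) = C1 + Integral(c/cos(c), c)


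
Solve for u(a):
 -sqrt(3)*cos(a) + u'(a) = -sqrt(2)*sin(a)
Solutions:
 u(a) = C1 + sqrt(3)*sin(a) + sqrt(2)*cos(a)


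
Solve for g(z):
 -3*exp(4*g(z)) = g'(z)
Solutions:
 g(z) = log(-I*(1/(C1 + 12*z))^(1/4))
 g(z) = log(I*(1/(C1 + 12*z))^(1/4))
 g(z) = log(-(1/(C1 + 12*z))^(1/4))
 g(z) = log(1/(C1 + 12*z))/4


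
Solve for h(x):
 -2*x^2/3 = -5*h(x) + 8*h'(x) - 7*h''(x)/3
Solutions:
 h(x) = C1*exp(x*(12 - sqrt(39))/7) + C2*exp(x*(sqrt(39) + 12)/7) + 2*x^2/15 + 32*x/75 + 628/1125


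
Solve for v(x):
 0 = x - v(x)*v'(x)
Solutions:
 v(x) = -sqrt(C1 + x^2)
 v(x) = sqrt(C1 + x^2)


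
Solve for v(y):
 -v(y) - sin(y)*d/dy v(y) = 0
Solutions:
 v(y) = C1*sqrt(cos(y) + 1)/sqrt(cos(y) - 1)


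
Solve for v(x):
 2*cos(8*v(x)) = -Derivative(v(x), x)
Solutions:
 v(x) = -asin((C1 + exp(32*x))/(C1 - exp(32*x)))/8 + pi/8
 v(x) = asin((C1 + exp(32*x))/(C1 - exp(32*x)))/8


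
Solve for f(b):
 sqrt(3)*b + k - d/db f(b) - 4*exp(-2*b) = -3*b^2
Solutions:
 f(b) = C1 + b^3 + sqrt(3)*b^2/2 + b*k + 2*exp(-2*b)


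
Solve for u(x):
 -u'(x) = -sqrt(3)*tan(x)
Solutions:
 u(x) = C1 - sqrt(3)*log(cos(x))


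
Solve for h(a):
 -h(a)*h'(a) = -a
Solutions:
 h(a) = -sqrt(C1 + a^2)
 h(a) = sqrt(C1 + a^2)


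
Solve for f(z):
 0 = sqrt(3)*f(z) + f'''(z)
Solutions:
 f(z) = C3*exp(-3^(1/6)*z) + (C1*sin(3^(2/3)*z/2) + C2*cos(3^(2/3)*z/2))*exp(3^(1/6)*z/2)


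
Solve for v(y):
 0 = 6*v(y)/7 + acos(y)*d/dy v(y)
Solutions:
 v(y) = C1*exp(-6*Integral(1/acos(y), y)/7)


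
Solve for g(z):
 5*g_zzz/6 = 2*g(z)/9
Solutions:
 g(z) = C3*exp(30^(2/3)*z/15) + (C1*sin(10^(2/3)*3^(1/6)*z/10) + C2*cos(10^(2/3)*3^(1/6)*z/10))*exp(-30^(2/3)*z/30)


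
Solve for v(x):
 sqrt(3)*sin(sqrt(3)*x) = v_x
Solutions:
 v(x) = C1 - cos(sqrt(3)*x)


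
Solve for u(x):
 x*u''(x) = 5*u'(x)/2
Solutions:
 u(x) = C1 + C2*x^(7/2)


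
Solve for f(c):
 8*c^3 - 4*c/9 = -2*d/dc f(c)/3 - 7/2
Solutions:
 f(c) = C1 - 3*c^4 + c^2/3 - 21*c/4


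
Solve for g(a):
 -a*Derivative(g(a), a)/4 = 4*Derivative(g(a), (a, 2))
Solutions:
 g(a) = C1 + C2*erf(sqrt(2)*a/8)


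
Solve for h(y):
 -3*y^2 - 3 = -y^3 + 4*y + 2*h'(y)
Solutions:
 h(y) = C1 + y^4/8 - y^3/2 - y^2 - 3*y/2


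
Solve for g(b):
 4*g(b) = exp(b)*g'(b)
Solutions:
 g(b) = C1*exp(-4*exp(-b))


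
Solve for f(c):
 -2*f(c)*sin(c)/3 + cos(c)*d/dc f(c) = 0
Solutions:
 f(c) = C1/cos(c)^(2/3)


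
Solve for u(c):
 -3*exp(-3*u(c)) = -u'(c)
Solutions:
 u(c) = log(C1 + 9*c)/3
 u(c) = log((-3^(1/3) - 3^(5/6)*I)*(C1 + 3*c)^(1/3)/2)
 u(c) = log((-3^(1/3) + 3^(5/6)*I)*(C1 + 3*c)^(1/3)/2)


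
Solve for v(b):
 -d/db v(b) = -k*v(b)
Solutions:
 v(b) = C1*exp(b*k)


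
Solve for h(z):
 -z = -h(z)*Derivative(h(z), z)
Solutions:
 h(z) = -sqrt(C1 + z^2)
 h(z) = sqrt(C1 + z^2)


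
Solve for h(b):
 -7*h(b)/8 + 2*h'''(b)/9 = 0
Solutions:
 h(b) = C3*exp(2^(2/3)*63^(1/3)*b/4) + (C1*sin(3*2^(2/3)*3^(1/6)*7^(1/3)*b/8) + C2*cos(3*2^(2/3)*3^(1/6)*7^(1/3)*b/8))*exp(-2^(2/3)*63^(1/3)*b/8)


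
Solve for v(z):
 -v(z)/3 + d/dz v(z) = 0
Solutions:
 v(z) = C1*exp(z/3)


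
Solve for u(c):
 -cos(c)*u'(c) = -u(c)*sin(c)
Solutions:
 u(c) = C1/cos(c)


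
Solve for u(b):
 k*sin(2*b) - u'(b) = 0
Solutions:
 u(b) = C1 - k*cos(2*b)/2


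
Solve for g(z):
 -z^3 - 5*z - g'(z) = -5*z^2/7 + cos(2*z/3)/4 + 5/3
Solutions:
 g(z) = C1 - z^4/4 + 5*z^3/21 - 5*z^2/2 - 5*z/3 - 3*sin(2*z/3)/8


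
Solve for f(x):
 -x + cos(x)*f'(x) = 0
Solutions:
 f(x) = C1 + Integral(x/cos(x), x)


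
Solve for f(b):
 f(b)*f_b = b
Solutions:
 f(b) = -sqrt(C1 + b^2)
 f(b) = sqrt(C1 + b^2)


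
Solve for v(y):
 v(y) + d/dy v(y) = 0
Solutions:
 v(y) = C1*exp(-y)


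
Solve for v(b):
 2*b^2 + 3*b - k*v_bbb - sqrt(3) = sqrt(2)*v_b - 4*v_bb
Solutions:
 v(b) = C1 + C2*exp(b*(2 - sqrt(-sqrt(2)*k + 4))/k) + C3*exp(b*(sqrt(-sqrt(2)*k + 4) + 2)/k) + sqrt(2)*b^3/3 + 3*sqrt(2)*b^2/4 + 4*b^2 - 2*b*k - sqrt(6)*b/2 + 6*b + 16*sqrt(2)*b


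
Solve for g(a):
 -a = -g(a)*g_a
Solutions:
 g(a) = -sqrt(C1 + a^2)
 g(a) = sqrt(C1 + a^2)


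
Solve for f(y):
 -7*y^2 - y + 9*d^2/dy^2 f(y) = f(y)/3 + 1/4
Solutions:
 f(y) = C1*exp(-sqrt(3)*y/9) + C2*exp(sqrt(3)*y/9) - 21*y^2 - 3*y - 4539/4


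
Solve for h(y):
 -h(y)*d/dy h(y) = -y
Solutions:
 h(y) = -sqrt(C1 + y^2)
 h(y) = sqrt(C1 + y^2)


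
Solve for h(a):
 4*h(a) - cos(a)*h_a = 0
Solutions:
 h(a) = C1*(sin(a)^2 + 2*sin(a) + 1)/(sin(a)^2 - 2*sin(a) + 1)


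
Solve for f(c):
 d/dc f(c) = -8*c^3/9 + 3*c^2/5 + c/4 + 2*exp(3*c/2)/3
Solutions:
 f(c) = C1 - 2*c^4/9 + c^3/5 + c^2/8 + 4*exp(3*c/2)/9


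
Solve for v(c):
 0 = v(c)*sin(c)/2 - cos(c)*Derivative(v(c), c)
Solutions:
 v(c) = C1/sqrt(cos(c))


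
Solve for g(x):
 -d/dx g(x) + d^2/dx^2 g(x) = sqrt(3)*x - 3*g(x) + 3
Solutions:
 g(x) = sqrt(3)*x/3 + (C1*sin(sqrt(11)*x/2) + C2*cos(sqrt(11)*x/2))*exp(x/2) + sqrt(3)/9 + 1


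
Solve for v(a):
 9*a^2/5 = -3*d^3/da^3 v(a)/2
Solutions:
 v(a) = C1 + C2*a + C3*a^2 - a^5/50


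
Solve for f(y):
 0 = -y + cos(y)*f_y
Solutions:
 f(y) = C1 + Integral(y/cos(y), y)


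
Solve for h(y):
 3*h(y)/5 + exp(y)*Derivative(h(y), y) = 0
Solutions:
 h(y) = C1*exp(3*exp(-y)/5)


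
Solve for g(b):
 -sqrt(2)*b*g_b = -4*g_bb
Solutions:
 g(b) = C1 + C2*erfi(2^(3/4)*b/4)


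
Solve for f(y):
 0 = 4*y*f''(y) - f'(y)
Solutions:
 f(y) = C1 + C2*y^(5/4)


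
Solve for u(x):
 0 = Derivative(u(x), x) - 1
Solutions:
 u(x) = C1 + x


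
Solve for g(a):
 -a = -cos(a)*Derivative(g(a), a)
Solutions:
 g(a) = C1 + Integral(a/cos(a), a)


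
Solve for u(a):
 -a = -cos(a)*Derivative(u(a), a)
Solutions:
 u(a) = C1 + Integral(a/cos(a), a)


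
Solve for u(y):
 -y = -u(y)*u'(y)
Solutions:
 u(y) = -sqrt(C1 + y^2)
 u(y) = sqrt(C1 + y^2)


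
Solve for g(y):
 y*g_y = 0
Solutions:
 g(y) = C1


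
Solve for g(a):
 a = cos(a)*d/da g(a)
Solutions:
 g(a) = C1 + Integral(a/cos(a), a)


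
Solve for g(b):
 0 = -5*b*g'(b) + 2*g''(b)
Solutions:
 g(b) = C1 + C2*erfi(sqrt(5)*b/2)


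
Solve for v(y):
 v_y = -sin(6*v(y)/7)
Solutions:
 y + 7*log(cos(6*v(y)/7) - 1)/12 - 7*log(cos(6*v(y)/7) + 1)/12 = C1


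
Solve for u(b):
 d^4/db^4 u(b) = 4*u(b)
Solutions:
 u(b) = C1*exp(-sqrt(2)*b) + C2*exp(sqrt(2)*b) + C3*sin(sqrt(2)*b) + C4*cos(sqrt(2)*b)


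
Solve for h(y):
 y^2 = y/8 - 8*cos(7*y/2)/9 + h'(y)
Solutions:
 h(y) = C1 + y^3/3 - y^2/16 + 16*sin(7*y/2)/63


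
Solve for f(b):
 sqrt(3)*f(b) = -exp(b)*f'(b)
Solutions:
 f(b) = C1*exp(sqrt(3)*exp(-b))


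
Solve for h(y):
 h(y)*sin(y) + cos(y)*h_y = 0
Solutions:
 h(y) = C1*cos(y)


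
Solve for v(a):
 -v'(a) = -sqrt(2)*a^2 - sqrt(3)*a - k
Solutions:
 v(a) = C1 + sqrt(2)*a^3/3 + sqrt(3)*a^2/2 + a*k


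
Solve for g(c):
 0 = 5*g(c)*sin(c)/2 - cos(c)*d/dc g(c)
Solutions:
 g(c) = C1/cos(c)^(5/2)


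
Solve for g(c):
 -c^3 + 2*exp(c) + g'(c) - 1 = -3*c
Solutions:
 g(c) = C1 + c^4/4 - 3*c^2/2 + c - 2*exp(c)


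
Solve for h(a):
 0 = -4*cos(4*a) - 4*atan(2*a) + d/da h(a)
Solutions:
 h(a) = C1 + 4*a*atan(2*a) - log(4*a^2 + 1) + sin(4*a)


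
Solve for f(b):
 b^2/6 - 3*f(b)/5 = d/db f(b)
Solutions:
 f(b) = C1*exp(-3*b/5) + 5*b^2/18 - 25*b/27 + 125/81


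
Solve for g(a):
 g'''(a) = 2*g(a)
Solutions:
 g(a) = C3*exp(2^(1/3)*a) + (C1*sin(2^(1/3)*sqrt(3)*a/2) + C2*cos(2^(1/3)*sqrt(3)*a/2))*exp(-2^(1/3)*a/2)


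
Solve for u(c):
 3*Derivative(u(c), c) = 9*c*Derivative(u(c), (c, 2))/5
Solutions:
 u(c) = C1 + C2*c^(8/3)


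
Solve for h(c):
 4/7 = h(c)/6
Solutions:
 h(c) = 24/7


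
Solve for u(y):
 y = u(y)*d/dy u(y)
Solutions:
 u(y) = -sqrt(C1 + y^2)
 u(y) = sqrt(C1 + y^2)


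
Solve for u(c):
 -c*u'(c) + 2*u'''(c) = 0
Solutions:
 u(c) = C1 + Integral(C2*airyai(2^(2/3)*c/2) + C3*airybi(2^(2/3)*c/2), c)


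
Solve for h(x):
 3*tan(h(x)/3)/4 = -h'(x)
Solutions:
 h(x) = -3*asin(C1*exp(-x/4)) + 3*pi
 h(x) = 3*asin(C1*exp(-x/4))


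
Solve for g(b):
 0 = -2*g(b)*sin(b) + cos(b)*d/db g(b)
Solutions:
 g(b) = C1/cos(b)^2


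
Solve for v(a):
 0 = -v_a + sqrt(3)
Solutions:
 v(a) = C1 + sqrt(3)*a


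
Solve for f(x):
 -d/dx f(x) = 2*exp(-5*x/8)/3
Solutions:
 f(x) = C1 + 16*exp(-5*x/8)/15


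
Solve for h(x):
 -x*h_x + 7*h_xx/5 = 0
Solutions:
 h(x) = C1 + C2*erfi(sqrt(70)*x/14)


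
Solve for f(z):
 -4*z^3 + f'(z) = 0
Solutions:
 f(z) = C1 + z^4


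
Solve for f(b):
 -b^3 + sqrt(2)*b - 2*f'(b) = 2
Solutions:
 f(b) = C1 - b^4/8 + sqrt(2)*b^2/4 - b


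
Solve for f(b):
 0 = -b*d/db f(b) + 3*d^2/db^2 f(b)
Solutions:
 f(b) = C1 + C2*erfi(sqrt(6)*b/6)


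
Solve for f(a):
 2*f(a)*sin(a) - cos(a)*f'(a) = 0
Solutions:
 f(a) = C1/cos(a)^2


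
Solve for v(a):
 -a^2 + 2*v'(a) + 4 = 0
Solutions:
 v(a) = C1 + a^3/6 - 2*a


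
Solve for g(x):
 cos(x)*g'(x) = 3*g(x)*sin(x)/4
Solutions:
 g(x) = C1/cos(x)^(3/4)


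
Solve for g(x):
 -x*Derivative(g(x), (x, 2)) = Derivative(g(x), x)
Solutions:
 g(x) = C1 + C2*log(x)


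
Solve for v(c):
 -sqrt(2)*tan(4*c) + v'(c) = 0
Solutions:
 v(c) = C1 - sqrt(2)*log(cos(4*c))/4


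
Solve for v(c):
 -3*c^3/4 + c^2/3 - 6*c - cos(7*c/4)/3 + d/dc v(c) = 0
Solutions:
 v(c) = C1 + 3*c^4/16 - c^3/9 + 3*c^2 + 4*sin(7*c/4)/21


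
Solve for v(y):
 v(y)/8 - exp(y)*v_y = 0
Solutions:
 v(y) = C1*exp(-exp(-y)/8)


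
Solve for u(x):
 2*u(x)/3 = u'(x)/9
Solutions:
 u(x) = C1*exp(6*x)


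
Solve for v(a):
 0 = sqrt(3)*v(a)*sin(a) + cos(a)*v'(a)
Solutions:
 v(a) = C1*cos(a)^(sqrt(3))


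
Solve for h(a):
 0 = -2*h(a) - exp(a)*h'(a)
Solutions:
 h(a) = C1*exp(2*exp(-a))


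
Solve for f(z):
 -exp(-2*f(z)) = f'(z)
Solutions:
 f(z) = log(-sqrt(C1 - 2*z))
 f(z) = log(C1 - 2*z)/2


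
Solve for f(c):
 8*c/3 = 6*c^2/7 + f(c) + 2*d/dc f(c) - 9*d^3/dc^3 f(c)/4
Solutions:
 f(c) = C1*exp(-6^(1/3)*c*(4*6^(1/3)/(sqrt(345) + 27)^(1/3) + (sqrt(345) + 27)^(1/3))/18)*sin(2^(1/3)*3^(1/6)*c*(-3^(2/3)*(sqrt(345) + 27)^(1/3) + 12*2^(1/3)/(sqrt(345) + 27)^(1/3))/18) + C2*exp(-6^(1/3)*c*(4*6^(1/3)/(sqrt(345) + 27)^(1/3) + (sqrt(345) + 27)^(1/3))/18)*cos(2^(1/3)*3^(1/6)*c*(-3^(2/3)*(sqrt(345) + 27)^(1/3) + 12*2^(1/3)/(sqrt(345) + 27)^(1/3))/18) + C3*exp(6^(1/3)*c*(4*6^(1/3)/(sqrt(345) + 27)^(1/3) + (sqrt(345) + 27)^(1/3))/9) - 6*c^2/7 + 128*c/21 - 256/21


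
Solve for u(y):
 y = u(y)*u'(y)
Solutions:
 u(y) = -sqrt(C1 + y^2)
 u(y) = sqrt(C1 + y^2)


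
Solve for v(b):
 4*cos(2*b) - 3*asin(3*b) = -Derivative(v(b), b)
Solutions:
 v(b) = C1 + 3*b*asin(3*b) + sqrt(1 - 9*b^2) - 2*sin(2*b)


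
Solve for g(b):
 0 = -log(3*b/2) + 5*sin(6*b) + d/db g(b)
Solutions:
 g(b) = C1 + b*log(b) - b - b*log(2) + b*log(3) + 5*cos(6*b)/6


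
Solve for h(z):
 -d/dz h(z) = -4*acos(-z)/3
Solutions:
 h(z) = C1 + 4*z*acos(-z)/3 + 4*sqrt(1 - z^2)/3


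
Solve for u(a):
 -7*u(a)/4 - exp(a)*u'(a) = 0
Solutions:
 u(a) = C1*exp(7*exp(-a)/4)


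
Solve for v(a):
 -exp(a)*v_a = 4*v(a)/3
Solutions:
 v(a) = C1*exp(4*exp(-a)/3)


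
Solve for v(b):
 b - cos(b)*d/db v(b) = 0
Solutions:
 v(b) = C1 + Integral(b/cos(b), b)


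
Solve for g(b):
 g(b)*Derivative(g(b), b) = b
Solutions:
 g(b) = -sqrt(C1 + b^2)
 g(b) = sqrt(C1 + b^2)


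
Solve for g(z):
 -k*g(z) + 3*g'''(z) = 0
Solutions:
 g(z) = C1*exp(3^(2/3)*k^(1/3)*z/3) + C2*exp(k^(1/3)*z*(-3^(2/3) + 3*3^(1/6)*I)/6) + C3*exp(-k^(1/3)*z*(3^(2/3) + 3*3^(1/6)*I)/6)


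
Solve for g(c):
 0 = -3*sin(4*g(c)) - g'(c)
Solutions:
 g(c) = -acos((-C1 - exp(24*c))/(C1 - exp(24*c)))/4 + pi/2
 g(c) = acos((-C1 - exp(24*c))/(C1 - exp(24*c)))/4


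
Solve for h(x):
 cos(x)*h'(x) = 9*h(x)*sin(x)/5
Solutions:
 h(x) = C1/cos(x)^(9/5)


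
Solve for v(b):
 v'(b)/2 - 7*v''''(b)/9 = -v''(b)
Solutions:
 v(b) = C1 + C2*exp(-42^(1/3)*b*(2*42^(1/3)/(sqrt(105) + 21)^(1/3) + (sqrt(105) + 21)^(1/3))/28)*sin(14^(1/3)*3^(1/6)*b*(-3^(2/3)*(sqrt(105) + 21)^(1/3) + 6*14^(1/3)/(sqrt(105) + 21)^(1/3))/28) + C3*exp(-42^(1/3)*b*(2*42^(1/3)/(sqrt(105) + 21)^(1/3) + (sqrt(105) + 21)^(1/3))/28)*cos(14^(1/3)*3^(1/6)*b*(-3^(2/3)*(sqrt(105) + 21)^(1/3) + 6*14^(1/3)/(sqrt(105) + 21)^(1/3))/28) + C4*exp(42^(1/3)*b*(2*42^(1/3)/(sqrt(105) + 21)^(1/3) + (sqrt(105) + 21)^(1/3))/14)


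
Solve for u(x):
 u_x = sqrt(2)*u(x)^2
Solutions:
 u(x) = -1/(C1 + sqrt(2)*x)


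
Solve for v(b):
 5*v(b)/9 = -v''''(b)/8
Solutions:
 v(b) = (C1*sin(10^(1/4)*sqrt(3)*b/3) + C2*cos(10^(1/4)*sqrt(3)*b/3))*exp(-10^(1/4)*sqrt(3)*b/3) + (C3*sin(10^(1/4)*sqrt(3)*b/3) + C4*cos(10^(1/4)*sqrt(3)*b/3))*exp(10^(1/4)*sqrt(3)*b/3)


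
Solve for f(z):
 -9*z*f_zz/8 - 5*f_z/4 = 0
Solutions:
 f(z) = C1 + C2/z^(1/9)


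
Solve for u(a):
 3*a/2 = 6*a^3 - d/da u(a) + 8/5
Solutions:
 u(a) = C1 + 3*a^4/2 - 3*a^2/4 + 8*a/5


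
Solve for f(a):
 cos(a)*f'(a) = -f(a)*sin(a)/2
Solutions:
 f(a) = C1*sqrt(cos(a))


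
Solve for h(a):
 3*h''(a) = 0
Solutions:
 h(a) = C1 + C2*a


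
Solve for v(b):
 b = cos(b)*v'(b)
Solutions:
 v(b) = C1 + Integral(b/cos(b), b)


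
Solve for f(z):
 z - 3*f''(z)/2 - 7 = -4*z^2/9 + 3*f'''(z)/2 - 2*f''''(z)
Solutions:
 f(z) = C1 + C2*z + C3*exp(z*(3 - sqrt(57))/8) + C4*exp(z*(3 + sqrt(57))/8) + 2*z^4/81 + z^3/81 - 160*z^2/81


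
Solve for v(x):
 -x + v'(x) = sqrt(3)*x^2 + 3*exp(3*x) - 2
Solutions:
 v(x) = C1 + sqrt(3)*x^3/3 + x^2/2 - 2*x + exp(3*x)


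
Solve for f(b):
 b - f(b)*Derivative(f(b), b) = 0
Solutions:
 f(b) = -sqrt(C1 + b^2)
 f(b) = sqrt(C1 + b^2)


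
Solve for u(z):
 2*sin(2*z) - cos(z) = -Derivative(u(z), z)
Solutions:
 u(z) = C1 + sin(z) + cos(2*z)


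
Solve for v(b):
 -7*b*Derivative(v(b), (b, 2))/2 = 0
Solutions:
 v(b) = C1 + C2*b


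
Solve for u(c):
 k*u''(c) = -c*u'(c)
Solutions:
 u(c) = C1 + C2*sqrt(k)*erf(sqrt(2)*c*sqrt(1/k)/2)


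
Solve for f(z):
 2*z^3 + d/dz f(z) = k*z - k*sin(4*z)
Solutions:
 f(z) = C1 + k*z^2/2 + k*cos(4*z)/4 - z^4/2


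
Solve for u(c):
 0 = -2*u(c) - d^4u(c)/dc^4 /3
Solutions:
 u(c) = (C1*sin(2^(3/4)*3^(1/4)*c/2) + C2*cos(2^(3/4)*3^(1/4)*c/2))*exp(-2^(3/4)*3^(1/4)*c/2) + (C3*sin(2^(3/4)*3^(1/4)*c/2) + C4*cos(2^(3/4)*3^(1/4)*c/2))*exp(2^(3/4)*3^(1/4)*c/2)


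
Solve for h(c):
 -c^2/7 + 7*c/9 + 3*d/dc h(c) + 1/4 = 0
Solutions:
 h(c) = C1 + c^3/63 - 7*c^2/54 - c/12


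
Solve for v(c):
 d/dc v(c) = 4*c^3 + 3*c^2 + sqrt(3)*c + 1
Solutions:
 v(c) = C1 + c^4 + c^3 + sqrt(3)*c^2/2 + c


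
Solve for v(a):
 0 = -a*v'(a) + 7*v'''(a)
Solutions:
 v(a) = C1 + Integral(C2*airyai(7^(2/3)*a/7) + C3*airybi(7^(2/3)*a/7), a)


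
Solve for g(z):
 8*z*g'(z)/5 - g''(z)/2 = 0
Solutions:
 g(z) = C1 + C2*erfi(2*sqrt(10)*z/5)


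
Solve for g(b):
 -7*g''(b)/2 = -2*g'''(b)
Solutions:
 g(b) = C1 + C2*b + C3*exp(7*b/4)


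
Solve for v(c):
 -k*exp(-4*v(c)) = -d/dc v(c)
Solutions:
 v(c) = log(-I*(C1 + 4*c*k)^(1/4))
 v(c) = log(I*(C1 + 4*c*k)^(1/4))
 v(c) = log(-(C1 + 4*c*k)^(1/4))
 v(c) = log(C1 + 4*c*k)/4


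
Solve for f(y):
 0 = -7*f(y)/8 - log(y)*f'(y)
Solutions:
 f(y) = C1*exp(-7*li(y)/8)


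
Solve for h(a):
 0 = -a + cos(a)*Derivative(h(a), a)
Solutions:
 h(a) = C1 + Integral(a/cos(a), a)


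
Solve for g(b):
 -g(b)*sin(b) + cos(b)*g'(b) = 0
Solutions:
 g(b) = C1/cos(b)


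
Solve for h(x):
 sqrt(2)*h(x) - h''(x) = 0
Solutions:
 h(x) = C1*exp(-2^(1/4)*x) + C2*exp(2^(1/4)*x)


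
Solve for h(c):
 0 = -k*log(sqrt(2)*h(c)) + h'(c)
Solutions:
 Integral(1/(2*log(_y) + log(2)), (_y, h(c))) = C1 + c*k/2


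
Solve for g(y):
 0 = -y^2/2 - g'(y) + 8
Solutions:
 g(y) = C1 - y^3/6 + 8*y


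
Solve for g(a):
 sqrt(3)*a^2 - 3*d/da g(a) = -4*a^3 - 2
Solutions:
 g(a) = C1 + a^4/3 + sqrt(3)*a^3/9 + 2*a/3


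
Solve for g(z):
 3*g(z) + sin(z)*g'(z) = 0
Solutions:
 g(z) = C1*(cos(z) + 1)^(3/2)/(cos(z) - 1)^(3/2)


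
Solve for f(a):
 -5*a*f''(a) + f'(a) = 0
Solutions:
 f(a) = C1 + C2*a^(6/5)


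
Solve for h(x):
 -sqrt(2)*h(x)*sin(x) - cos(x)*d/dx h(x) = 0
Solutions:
 h(x) = C1*cos(x)^(sqrt(2))


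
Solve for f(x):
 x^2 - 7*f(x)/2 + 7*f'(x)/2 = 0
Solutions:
 f(x) = C1*exp(x) + 2*x^2/7 + 4*x/7 + 4/7


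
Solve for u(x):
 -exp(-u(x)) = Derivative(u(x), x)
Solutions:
 u(x) = log(C1 - x)


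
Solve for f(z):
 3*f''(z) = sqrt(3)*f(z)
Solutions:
 f(z) = C1*exp(-3^(3/4)*z/3) + C2*exp(3^(3/4)*z/3)


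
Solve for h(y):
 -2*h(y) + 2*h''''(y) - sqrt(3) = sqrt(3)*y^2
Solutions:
 h(y) = C1*exp(-y) + C2*exp(y) + C3*sin(y) + C4*cos(y) - sqrt(3)*y^2/2 - sqrt(3)/2


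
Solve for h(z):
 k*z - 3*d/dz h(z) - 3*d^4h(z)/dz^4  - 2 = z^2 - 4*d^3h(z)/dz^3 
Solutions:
 h(z) = C1 + C2*exp(z*(32*2^(1/3)/(27*sqrt(473) + 601)^(1/3) + 16 + 2^(2/3)*(27*sqrt(473) + 601)^(1/3))/36)*sin(2^(1/3)*sqrt(3)*z*(-2^(1/3)*(27*sqrt(473) + 601)^(1/3) + 32/(27*sqrt(473) + 601)^(1/3))/36) + C3*exp(z*(32*2^(1/3)/(27*sqrt(473) + 601)^(1/3) + 16 + 2^(2/3)*(27*sqrt(473) + 601)^(1/3))/36)*cos(2^(1/3)*sqrt(3)*z*(-2^(1/3)*(27*sqrt(473) + 601)^(1/3) + 32/(27*sqrt(473) + 601)^(1/3))/36) + C4*exp(z*(-2^(2/3)*(27*sqrt(473) + 601)^(1/3) - 32*2^(1/3)/(27*sqrt(473) + 601)^(1/3) + 8)/18) + k*z^2/6 - z^3/9 - 14*z/9


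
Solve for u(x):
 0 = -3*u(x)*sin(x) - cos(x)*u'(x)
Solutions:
 u(x) = C1*cos(x)^3


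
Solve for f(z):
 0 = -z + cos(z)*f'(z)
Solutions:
 f(z) = C1 + Integral(z/cos(z), z)


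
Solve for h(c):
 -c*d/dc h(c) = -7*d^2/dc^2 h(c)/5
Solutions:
 h(c) = C1 + C2*erfi(sqrt(70)*c/14)


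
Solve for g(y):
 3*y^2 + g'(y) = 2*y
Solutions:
 g(y) = C1 - y^3 + y^2


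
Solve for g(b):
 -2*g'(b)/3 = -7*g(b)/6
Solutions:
 g(b) = C1*exp(7*b/4)


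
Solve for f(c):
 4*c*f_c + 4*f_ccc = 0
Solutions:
 f(c) = C1 + Integral(C2*airyai(-c) + C3*airybi(-c), c)


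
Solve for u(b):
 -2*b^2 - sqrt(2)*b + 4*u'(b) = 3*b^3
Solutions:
 u(b) = C1 + 3*b^4/16 + b^3/6 + sqrt(2)*b^2/8


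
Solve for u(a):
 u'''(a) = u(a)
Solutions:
 u(a) = C3*exp(a) + (C1*sin(sqrt(3)*a/2) + C2*cos(sqrt(3)*a/2))*exp(-a/2)


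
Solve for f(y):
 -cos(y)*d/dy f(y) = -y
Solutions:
 f(y) = C1 + Integral(y/cos(y), y)


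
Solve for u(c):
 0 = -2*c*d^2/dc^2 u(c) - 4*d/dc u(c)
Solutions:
 u(c) = C1 + C2/c


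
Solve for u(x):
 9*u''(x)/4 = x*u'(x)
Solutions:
 u(x) = C1 + C2*erfi(sqrt(2)*x/3)


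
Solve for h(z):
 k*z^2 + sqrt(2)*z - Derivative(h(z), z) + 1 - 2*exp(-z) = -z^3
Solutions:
 h(z) = C1 + k*z^3/3 + z^4/4 + sqrt(2)*z^2/2 + z + 2*exp(-z)


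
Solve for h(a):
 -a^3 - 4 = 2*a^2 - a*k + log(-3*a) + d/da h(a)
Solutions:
 h(a) = C1 - a^4/4 - 2*a^3/3 + a^2*k/2 - a*log(-a) + a*(-3 - log(3))


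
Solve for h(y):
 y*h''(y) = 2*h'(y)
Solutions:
 h(y) = C1 + C2*y^3


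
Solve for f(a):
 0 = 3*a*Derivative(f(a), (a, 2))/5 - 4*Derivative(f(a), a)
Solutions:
 f(a) = C1 + C2*a^(23/3)


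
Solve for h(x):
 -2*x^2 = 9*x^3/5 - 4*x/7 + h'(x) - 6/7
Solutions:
 h(x) = C1 - 9*x^4/20 - 2*x^3/3 + 2*x^2/7 + 6*x/7


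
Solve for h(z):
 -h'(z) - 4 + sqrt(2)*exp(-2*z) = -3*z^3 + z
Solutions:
 h(z) = C1 + 3*z^4/4 - z^2/2 - 4*z - sqrt(2)*exp(-2*z)/2


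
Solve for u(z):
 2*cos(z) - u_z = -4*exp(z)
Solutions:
 u(z) = C1 + 4*exp(z) + 2*sin(z)


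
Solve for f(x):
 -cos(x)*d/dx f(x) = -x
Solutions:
 f(x) = C1 + Integral(x/cos(x), x)


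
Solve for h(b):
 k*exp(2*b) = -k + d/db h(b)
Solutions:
 h(b) = C1 + b*k + k*exp(2*b)/2


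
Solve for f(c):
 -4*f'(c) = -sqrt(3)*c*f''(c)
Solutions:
 f(c) = C1 + C2*c^(1 + 4*sqrt(3)/3)


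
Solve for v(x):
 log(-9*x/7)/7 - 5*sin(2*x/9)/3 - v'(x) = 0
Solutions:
 v(x) = C1 + x*log(-x)/7 - x*log(7)/7 - x/7 + 2*x*log(3)/7 + 15*cos(2*x/9)/2


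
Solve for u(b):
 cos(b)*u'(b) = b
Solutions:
 u(b) = C1 + Integral(b/cos(b), b)


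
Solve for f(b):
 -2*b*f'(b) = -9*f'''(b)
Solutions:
 f(b) = C1 + Integral(C2*airyai(6^(1/3)*b/3) + C3*airybi(6^(1/3)*b/3), b)


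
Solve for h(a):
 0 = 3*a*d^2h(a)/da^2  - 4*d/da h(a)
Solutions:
 h(a) = C1 + C2*a^(7/3)
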